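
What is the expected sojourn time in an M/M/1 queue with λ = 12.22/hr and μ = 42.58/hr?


W = 1/(μ−λ) = 1/(42.58 − 12.22) = 1/30.36 = 0.03294 hr

Final: 0.03294 hr


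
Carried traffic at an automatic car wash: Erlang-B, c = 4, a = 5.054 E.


B(4,5.054) = 0.402585 (Erlang-B)
Carried load = a(1 − B) = 5.054·(1 − 0.402585) = 5.054·0.597415 = 3.0193 E

Final: 3.0193 Erlangs


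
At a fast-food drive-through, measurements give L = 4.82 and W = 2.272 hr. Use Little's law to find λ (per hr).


λ = L/W = 4.82/2.272 = 2.1215 /hr

Final: 2.1215 /hr


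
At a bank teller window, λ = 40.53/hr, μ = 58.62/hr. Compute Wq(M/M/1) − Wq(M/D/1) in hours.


ρ = 40.53/58.62 = 0.6914
Wq(M/M/1) = ρ/(μ−λ) = 0.6914/18.09 = 0.03822 hr
Wq(M/D/1) = ρ/(2(μ−λ)) = 0.01911 hr
Savings = 0.03822 − 0.01911 = 0.01911 hr

Final: 0.01911 hr


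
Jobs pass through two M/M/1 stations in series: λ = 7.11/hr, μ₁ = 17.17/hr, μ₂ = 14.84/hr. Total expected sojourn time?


Each node sees arrival rate λ = 7.11/hr (tandem ⇒ throughput preserved).
W₁ = 1/(μ₁−λ) = 1/(17.17−7.11) = 0.09940 hr
W₂ = 1/(μ₂−λ) = 1/(14.84−7.11) = 0.12937 hr
W_total = W₁ + W₂ = 0.09940 + 0.12937 = 0.22877 hr

Final: 0.22877 hr


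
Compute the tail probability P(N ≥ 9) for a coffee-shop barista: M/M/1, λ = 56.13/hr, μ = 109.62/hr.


ρ = 56.13/109.62 = 0.5120
P(N ≥ n) = ρ^n = 0.5120^9 = 0.002420

Final: 0.002420


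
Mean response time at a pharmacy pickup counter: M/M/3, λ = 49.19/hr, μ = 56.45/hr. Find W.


a = 0.8714; ρ = 0.2905; P₀ = 0.415546
Lq = P₀·a^c·ρ/(c!(1−ρ)²) = 0.02644
Wq = Lq/λ = 0.02644/49.19 = 0.0005375 hr
W = Wq + 1/μ = 0.0005375 + 0.01771 = 0.01825 hr

Final: 0.01825 hr


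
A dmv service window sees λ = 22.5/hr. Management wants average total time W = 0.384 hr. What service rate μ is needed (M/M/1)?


W = 1/(μ−λ) ⇒ μ − λ = 1/W = 1/0.384 = 2.6042
μ = λ + 1/W = 22.5 + 2.6042 = 25.1042 per hr

Final: 25.1042 /hr


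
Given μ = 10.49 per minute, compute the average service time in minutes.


Mean service time = 1/μ = 1/10.49 minute = 0.09533 minute
In minutes: 0.09533 × 1 = 0.09533 min

Final: 0.09533 min


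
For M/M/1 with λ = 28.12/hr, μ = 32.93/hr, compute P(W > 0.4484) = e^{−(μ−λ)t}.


W ~ Exponential(μ−λ) for M/M/1.
μ − λ = 32.93 − 28.12 = 4.8100
P(W > t) = e^{−(μ−λ)t} = e^{−2.1568} = 0.115694

Final: 0.115694


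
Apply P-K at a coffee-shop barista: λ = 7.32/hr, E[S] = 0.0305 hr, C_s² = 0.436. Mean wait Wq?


ρ = λ·E[S] = 7.32·0.0305 = 0.2233
E[S²] = E[S]²(1+C_s²) = 0.0305²·(1+0.436) = 0.001336
Wq = λ·E[S²]/(2(1−ρ)) = 7.32·0.001336/(2·0.7767) = 0.006294 hr

Final: 0.006294 hr


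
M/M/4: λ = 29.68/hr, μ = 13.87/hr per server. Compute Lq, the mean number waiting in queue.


a = λ/μ = 2.1399; ρ = a/4 = 0.5350
P₀ = 0.111842
Lq = P₀·a^c·ρ / (c!·(1−ρ)²) = 0.111842·20.96765·0.5350/(24·0.21626)
= 0.24172

Final: 0.24172


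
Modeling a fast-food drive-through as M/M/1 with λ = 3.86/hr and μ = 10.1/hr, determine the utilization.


ρ = λ/μ = 3.86/10.1 = 0.3822

Final: 0.3822


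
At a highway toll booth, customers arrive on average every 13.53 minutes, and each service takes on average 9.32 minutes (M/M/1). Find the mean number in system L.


λ = 60/13.53 = 4.4346 /hr
μ = 60/9.32 = 6.4378 /hr
ρ = λ/μ = 4.4346/6.4378 = 0.6888
L = ρ/(1−ρ) = 0.6888/0.3112 = 2.2138

Final: 2.2138


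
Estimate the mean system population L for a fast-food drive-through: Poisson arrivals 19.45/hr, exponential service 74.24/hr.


ρ = λ/μ = 19.45/74.24 = 0.2620
L = ρ/(1−ρ) = 0.2620/(1 − 0.2620) = 0.2620/0.7380 = 0.3550

Final: 0.3550


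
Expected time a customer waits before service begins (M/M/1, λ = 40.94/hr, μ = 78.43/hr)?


ρ = 40.94/78.43 = 0.5220
Wq = ρ/(μ−λ) = 0.5220/(78.43 − 40.94) = 0.5220/37.49 = 0.01392 hr

Final: 0.01392 hr


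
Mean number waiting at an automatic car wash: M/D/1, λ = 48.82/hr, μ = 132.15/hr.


ρ = 48.82/132.15 = 0.3694
M/D/1: Lq = ρ²/(2(1−ρ)) = 0.1365/(2·0.6306) = 0.10822

Final: 0.10822


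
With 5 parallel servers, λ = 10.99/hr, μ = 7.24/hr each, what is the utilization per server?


ρ = λ/(cμ) = 10.99/(5·7.24) = 10.99/36.20 = 0.3036

Final: 0.3036


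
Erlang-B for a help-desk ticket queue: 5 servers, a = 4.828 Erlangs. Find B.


B(c,a) = (a^c/c!) / Σ_{k=0}^{c} a^k/k!
a^5/5! = 21.860247
Σ terms (k=0..5): 1.00000 + 4.82800 + 11.65479 + 18.75645 + 22.63903 + 21.86025 = 80.738514
B = 21.860247/80.738514 = 0.270754

Final: 0.270754


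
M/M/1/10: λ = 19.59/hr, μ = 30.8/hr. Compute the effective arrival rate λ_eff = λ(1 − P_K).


ρ = 0.6360; P_K = (1−ρ)ρ^10/(1−ρ^11) = 0.003971
λ_eff = λ(1 − P_K) = 19.59·(1 − 0.003971) = 19.59·0.996029 = 19.5122 /hr

Final: 19.5122 /hr


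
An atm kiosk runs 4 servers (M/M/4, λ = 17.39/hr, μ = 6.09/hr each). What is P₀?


a = λ/μ = 17.39/6.09 = 2.8555; ρ = a/c = 0.7139
Σ_{k=0}^{3} a^k/k! (terms k=0..3) = 1.00000 + 2.85550 + 4.07694 + 3.88057 = 11.81301
Tail: a^4/(4!(1−ρ)) = 66.48584/(24·0.2861) = 9.68194
P₀ = 1/(11.81301 + 9.68194) = 1/21.49495 = 0.046523

Final: 0.046523


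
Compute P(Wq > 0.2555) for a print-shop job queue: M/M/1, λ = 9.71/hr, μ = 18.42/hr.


ρ = 9.71/18.42 = 0.5271
P(Wq > t) = ρ·e^{−(μ−λ)t} = 0.5271·e^{−2.2254}
= 0.5271·0.108024 = 0.056944

Final: 0.056944


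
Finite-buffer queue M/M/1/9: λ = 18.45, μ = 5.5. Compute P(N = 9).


ρ = λ/μ = 18.45/5.5 = 3.3545
P_K = (1−ρ)ρ^K/(1−ρ^(K+1)) = (-2.3545·53790.196278)/(1 − 180441.658424)
= -126651.462146/-180440.658424 = 0.701901

Final: 0.701901


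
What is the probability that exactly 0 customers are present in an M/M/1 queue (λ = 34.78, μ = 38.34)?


ρ = 34.78/38.34 = 0.9071
P_n = (1−ρ)·ρ^n = (1 − 0.9071)·0.9071^0 = 0.09285·1.000000 = 0.092853

Final: 0.092853


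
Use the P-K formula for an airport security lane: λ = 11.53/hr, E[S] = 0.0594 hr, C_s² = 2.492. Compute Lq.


ρ = λ·E[S] = 11.53·0.0594 = 0.6849
Lq = ρ²(1+C_s²)/(2(1−ρ)) = 0.4691·(1+2.492)/(2·0.3151)
= 0.4691·3.4920/0.6302 = 2.59898

Final: 2.59898


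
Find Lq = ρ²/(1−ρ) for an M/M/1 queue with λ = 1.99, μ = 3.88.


ρ = 1.99/3.88 = 0.5129
Lq = ρ²/(1−ρ) = 0.2631/0.4871 = 0.5400

Final: 0.5400


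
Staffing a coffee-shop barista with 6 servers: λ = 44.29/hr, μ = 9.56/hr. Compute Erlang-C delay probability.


a = λ/μ = 4.6328; ρ = a/6 = 0.7721
P₀ = 0.007681 (from M/M/c formula)
C(c,a) = [a^c/(c!(1−ρ))]·P₀ = [9887.50527/(720·0.2279)]·0.007681
= 60.26814·0.007681 = 0.462942

Final: 0.462942


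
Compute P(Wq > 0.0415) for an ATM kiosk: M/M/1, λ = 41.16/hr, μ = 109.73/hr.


ρ = 41.16/109.73 = 0.3751
P(Wq > t) = ρ·e^{−(μ−λ)t} = 0.3751·e^{−2.8457}
= 0.3751·0.058096 = 0.021792

Final: 0.021792


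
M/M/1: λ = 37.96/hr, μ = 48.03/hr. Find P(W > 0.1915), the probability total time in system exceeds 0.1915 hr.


W ~ Exponential(μ−λ) for M/M/1.
μ − λ = 48.03 − 37.96 = 10.0700
P(W > t) = e^{−(μ−λ)t} = e^{−1.9284} = 0.145380

Final: 0.145380


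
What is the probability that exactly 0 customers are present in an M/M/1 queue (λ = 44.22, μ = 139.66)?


ρ = 44.22/139.66 = 0.3166
P_n = (1−ρ)·ρ^n = (1 − 0.3166)·0.3166^0 = 0.6834·1.000000 = 0.683374

Final: 0.683374


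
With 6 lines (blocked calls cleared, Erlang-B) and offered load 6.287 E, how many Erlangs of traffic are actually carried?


B(6,6.287) = 0.284769 (Erlang-B)
Carried load = a(1 − B) = 6.287·(1 − 0.284769) = 6.287·0.715231 = 4.4967 E

Final: 4.4967 Erlangs


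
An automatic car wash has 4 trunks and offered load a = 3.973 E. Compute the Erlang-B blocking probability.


B(c,a) = (a^c/c!) / Σ_{k=0}^{c} a^k/k!
a^4/4! = 10.381570
Σ terms (k=0..4): 1.00000 + 3.97300 + 7.89236 + 10.45212 + 10.38157 = 33.699055
B = 10.381570/33.699055 = 0.308067

Final: 0.308067


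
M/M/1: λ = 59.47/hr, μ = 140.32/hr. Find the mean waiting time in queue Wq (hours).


ρ = 59.47/140.32 = 0.4238
Wq = ρ/(μ−λ) = 0.4238/(140.32 − 59.47) = 0.4238/80.85 = 0.005242 hr

Final: 0.005242 hr


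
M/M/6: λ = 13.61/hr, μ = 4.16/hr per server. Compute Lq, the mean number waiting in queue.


a = λ/μ = 3.2716; ρ = a/6 = 0.5453
P₀ = 0.036897
Lq = P₀·a^c·ρ / (c!·(1−ρ)²) = 0.036897·1226.27752·0.5453/(720·0.20678)
= 0.16571

Final: 0.16571


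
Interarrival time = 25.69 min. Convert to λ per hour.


λ = 1/(interarrival time) in consistent units.
1 hour = 60 min, so λ = 60/25.69 = 2.3355 per hour

Final: 2.3355 /hr


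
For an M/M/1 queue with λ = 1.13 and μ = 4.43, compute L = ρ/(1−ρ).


ρ = λ/μ = 1.13/4.43 = 0.2551
L = ρ/(1−ρ) = 0.2551/(1 − 0.2551) = 0.2551/0.7449 = 0.3424

Final: 0.3424


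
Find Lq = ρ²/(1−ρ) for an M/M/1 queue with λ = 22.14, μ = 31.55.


ρ = 22.14/31.55 = 0.7017
Lq = ρ²/(1−ρ) = 0.4924/0.2983 = 1.6511

Final: 1.6511


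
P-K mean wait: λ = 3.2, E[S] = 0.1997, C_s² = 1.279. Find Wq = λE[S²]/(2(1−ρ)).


ρ = λ·E[S] = 3.2·0.1997 = 0.6390
E[S²] = E[S]²(1+C_s²) = 0.1997²·(1+1.279) = 0.090887
Wq = λ·E[S²]/(2(1−ρ)) = 3.2·0.090887/(2·0.3610) = 0.40287 hr

Final: 0.40287 hr


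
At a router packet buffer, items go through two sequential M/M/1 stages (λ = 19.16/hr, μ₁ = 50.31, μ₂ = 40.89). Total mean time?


Each node sees arrival rate λ = 19.16/hr (tandem ⇒ throughput preserved).
W₁ = 1/(μ₁−λ) = 1/(50.31−19.16) = 0.03210 hr
W₂ = 1/(μ₂−λ) = 1/(40.89−19.16) = 0.04602 hr
W_total = W₁ + W₂ = 0.03210 + 0.04602 = 0.07812 hr

Final: 0.07812 hr


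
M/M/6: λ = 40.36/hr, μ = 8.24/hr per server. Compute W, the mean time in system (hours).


a = 4.8981; ρ = 0.8163; P₀ = 0.005280
Lq = P₀·a^c·ρ/(c!(1−ρ)²) = 2.45098
Wq = Lq/λ = 2.45098/40.36 = 0.06073 hr
W = Wq + 1/μ = 0.06073 + 0.12136 = 0.18209 hr

Final: 0.18209 hr


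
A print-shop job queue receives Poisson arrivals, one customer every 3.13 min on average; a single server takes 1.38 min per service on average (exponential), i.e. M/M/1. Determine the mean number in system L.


λ = 60/3.13 = 19.1693 /hr
μ = 60/1.38 = 43.4783 /hr
ρ = λ/μ = 19.1693/43.4783 = 0.4409
L = ρ/(1−ρ) = 0.4409/0.5591 = 0.7886

Final: 0.7886


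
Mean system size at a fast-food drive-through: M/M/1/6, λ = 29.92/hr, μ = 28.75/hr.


ρ = 29.92/28.75 = 1.0407
L = ρ[1 − (K+1)ρ^K + Kρ^(K+1)] / [(1−ρ)(1−ρ^(K+1))]
Numerator: 1.0407·(1 − 7·1.270406 + 6·1.322106) = 0.041414
Denominator: (-0.04070)·(-0.322106) = 0.013108
L = 0.041414/0.013108 = 3.1593

Final: 3.1593


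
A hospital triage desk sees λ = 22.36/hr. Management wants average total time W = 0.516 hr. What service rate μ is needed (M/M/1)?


W = 1/(μ−λ) ⇒ μ − λ = 1/W = 1/0.516 = 1.9380
μ = λ + 1/W = 22.36 + 1.9380 = 24.2980 per hr

Final: 24.2980 /hr


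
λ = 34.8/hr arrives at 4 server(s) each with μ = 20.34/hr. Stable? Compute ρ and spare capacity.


Total capacity cμ = 4·20.34 = 81.36/hr
ρ = λ/(cμ) = 34.8/81.36 = 0.4277
Stable ⇔ ρ < 1: YES
Spare capacity = cμ − λ = 81.36 − 34.8 = 46.56/hr

Final: ρ = 0.4277; stable; margin = 46.56/hr


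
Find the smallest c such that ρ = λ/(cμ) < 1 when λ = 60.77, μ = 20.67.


Stability requires cμ > λ ⇔ c > λ/μ.
λ/μ = 60.77/20.67 = 2.9400
Minimum integer c = ⌊2.9400⌋ + 1 = 3
Check: 3·20.67 = 62.01 > 60.77, while 2·20.67 = 41.34 ≤ 60.77

Final: 3 servers


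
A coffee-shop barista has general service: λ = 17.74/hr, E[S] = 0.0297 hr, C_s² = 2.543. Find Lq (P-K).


ρ = λ·E[S] = 17.74·0.0297 = 0.5269
Lq = ρ²(1+C_s²)/(2(1−ρ)) = 0.2776·(1+2.543)/(2·0.4731)
= 0.2776·3.5430/0.9462 = 1.03941

Final: 1.03941


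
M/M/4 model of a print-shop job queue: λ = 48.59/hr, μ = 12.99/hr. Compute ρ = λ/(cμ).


ρ = λ/(cμ) = 48.59/(4·12.99) = 48.59/51.96 = 0.9351

Final: 0.9351


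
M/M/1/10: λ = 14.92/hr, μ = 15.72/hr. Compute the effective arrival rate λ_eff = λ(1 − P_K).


ρ = 0.9491; P_K = (1−ρ)ρ^10/(1−ρ^11) = 0.069069
λ_eff = λ(1 − P_K) = 14.92·(1 − 0.069069) = 14.92·0.930931 = 13.8895 /hr

Final: 13.8895 /hr


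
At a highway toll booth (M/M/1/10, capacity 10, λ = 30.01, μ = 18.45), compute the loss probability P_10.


ρ = λ/μ = 30.01/18.45 = 1.6266
P_K = (1−ρ)ρ^K/(1−ρ^(K+1)) = (-0.6266·129.627233)/(1 − 210.846247)
= -81.219014/-209.846247 = 0.387041

Final: 0.387041


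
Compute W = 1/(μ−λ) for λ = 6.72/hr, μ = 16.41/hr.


W = 1/(μ−λ) = 1/(16.41 − 6.72) = 1/9.69 = 0.1032 hr

Final: 0.1032 hr


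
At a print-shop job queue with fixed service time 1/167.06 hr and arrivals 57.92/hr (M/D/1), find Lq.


ρ = 57.92/167.06 = 0.3467
M/D/1: Lq = ρ²/(2(1−ρ)) = 0.1202/(2·0.6533) = 0.09200

Final: 0.09200


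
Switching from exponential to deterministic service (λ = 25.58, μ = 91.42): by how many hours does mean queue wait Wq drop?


ρ = 25.58/91.42 = 0.2798
Wq(M/M/1) = ρ/(μ−λ) = 0.2798/65.84 = 0.004250 hr
Wq(M/D/1) = ρ/(2(μ−λ)) = 0.002125 hr
Savings = 0.004250 − 0.002125 = 0.002125 hr

Final: 0.002125 hr


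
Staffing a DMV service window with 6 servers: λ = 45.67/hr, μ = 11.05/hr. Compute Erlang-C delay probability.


a = λ/μ = 4.1330; ρ = a/6 = 0.6888
P₀ = 0.014307 (from M/M/c formula)
C(c,a) = [a^c/(c!(1−ρ))]·P₀ = [4984.39442/(720·0.3112)]·0.014307
= 22.24817·0.014307 = 0.318300

Final: 0.318300


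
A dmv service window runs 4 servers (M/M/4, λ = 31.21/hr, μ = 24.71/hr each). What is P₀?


a = λ/μ = 31.21/24.71 = 1.2631; ρ = a/c = 0.3158
Σ_{k=0}^{3} a^k/k! (terms k=0..3) = 1.00000 + 1.26305 + 0.79765 + 0.33582 = 3.39652
Tail: a^4/(4!(1−ρ)) = 2.54498/(24·0.6842) = 0.15498
P₀ = 1/(3.39652 + 0.15498) = 1/3.55150 = 0.281571

Final: 0.281571


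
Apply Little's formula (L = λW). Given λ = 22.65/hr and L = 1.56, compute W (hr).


W = L/λ = 1.56/22.65 = 0.06887 hr

Final: 0.06887 hr


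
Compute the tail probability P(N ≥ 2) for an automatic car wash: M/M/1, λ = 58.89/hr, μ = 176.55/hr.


ρ = 58.89/176.55 = 0.3336
P(N ≥ n) = ρ^n = 0.3336^2 = 0.111262

Final: 0.111262


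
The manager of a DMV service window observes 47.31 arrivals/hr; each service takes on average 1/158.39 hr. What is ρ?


ρ = λ/μ = 47.31/158.39 = 0.2987

Final: 0.2987


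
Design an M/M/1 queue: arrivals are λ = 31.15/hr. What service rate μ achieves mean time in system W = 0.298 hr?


W = 1/(μ−λ) ⇒ μ − λ = 1/W = 1/0.298 = 3.3557
μ = λ + 1/W = 31.15 + 3.3557 = 34.5057 per hr

Final: 34.5057 /hr


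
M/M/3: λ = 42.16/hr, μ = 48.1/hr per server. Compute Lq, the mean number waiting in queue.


a = λ/μ = 0.8765; ρ = a/3 = 0.2922
P₀ = 0.413360
Lq = P₀·a^c·ρ / (c!·(1−ρ)²) = 0.413360·0.67339·0.2922/(6·0.50102)
= 0.02705

Final: 0.02705


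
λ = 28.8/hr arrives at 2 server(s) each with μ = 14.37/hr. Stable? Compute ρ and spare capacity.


Total capacity cμ = 2·14.37 = 28.74/hr
ρ = λ/(cμ) = 28.8/28.74 = 1.0021
Stable ⇔ ρ < 1: NO
Spare capacity = cμ − λ = 28.74 − 28.8 = -0.06/hr

Final: ρ = 1.0021; unstable; margin = -0.06/hr


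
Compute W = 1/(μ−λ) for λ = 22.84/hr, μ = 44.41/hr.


W = 1/(μ−λ) = 1/(44.41 − 22.84) = 1/21.57 = 0.04636 hr

Final: 0.04636 hr


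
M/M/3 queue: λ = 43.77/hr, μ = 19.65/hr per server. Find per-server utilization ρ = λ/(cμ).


ρ = λ/(cμ) = 43.77/(3·19.65) = 43.77/58.95 = 0.7425

Final: 0.7425


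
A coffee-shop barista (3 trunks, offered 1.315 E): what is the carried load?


B(3,1.315) = 0.106499 (Erlang-B)
Carried load = a(1 − B) = 1.315·(1 − 0.106499) = 1.315·0.893501 = 1.1750 E

Final: 1.1750 Erlangs


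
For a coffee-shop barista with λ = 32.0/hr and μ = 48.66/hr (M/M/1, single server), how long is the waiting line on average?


ρ = 32.0/48.66 = 0.6576
Lq = ρ²/(1−ρ) = 0.4325/0.3424 = 1.2631

Final: 1.2631


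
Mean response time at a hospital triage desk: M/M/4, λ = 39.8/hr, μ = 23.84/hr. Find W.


a = 1.6695; ρ = 0.4174; P₀ = 0.185390
Lq = P₀·a^c·ρ/(c!(1−ρ)²) = 0.07377
Wq = Lq/λ = 0.07377/39.8 = 0.001854 hr
W = Wq + 1/μ = 0.001854 + 0.04195 = 0.04380 hr

Final: 0.04380 hr


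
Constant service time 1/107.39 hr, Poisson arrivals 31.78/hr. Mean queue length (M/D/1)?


ρ = 31.78/107.39 = 0.2959
M/D/1: Lq = ρ²/(2(1−ρ)) = 0.08757/(2·0.7041) = 0.06219

Final: 0.06219


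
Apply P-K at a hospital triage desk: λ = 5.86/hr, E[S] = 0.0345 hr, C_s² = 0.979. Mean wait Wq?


ρ = λ·E[S] = 5.86·0.0345 = 0.2022
E[S²] = E[S]²(1+C_s²) = 0.0345²·(1+0.979) = 0.002356
Wq = λ·E[S²]/(2(1−ρ)) = 5.86·0.002356/(2·0.7978) = 0.008651 hr

Final: 0.008651 hr


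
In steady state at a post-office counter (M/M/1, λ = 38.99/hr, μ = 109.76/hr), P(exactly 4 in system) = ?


ρ = 38.99/109.76 = 0.3552
P_n = (1−ρ)·ρ^n = (1 − 0.3552)·0.3552^4 = 0.6448·0.015923 = 0.010267

Final: 0.010267


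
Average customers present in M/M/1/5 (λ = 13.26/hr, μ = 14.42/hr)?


ρ = 13.26/14.42 = 0.9196
L = ρ[1 − (K+1)ρ^K + Kρ^(K+1)] / [(1−ρ)(1−ρ^(K+1))]
Numerator: 0.9196·(1 − 6·0.657493 + 5·0.604602) = 0.071772
Denominator: (0.08044)·(0.395398) = 0.031807
L = 0.071772/0.031807 = 2.2565

Final: 2.2565


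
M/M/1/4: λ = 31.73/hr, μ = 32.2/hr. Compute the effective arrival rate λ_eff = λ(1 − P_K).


ρ = 0.9854; P_K = (1−ρ)ρ^4/(1−ρ^5) = 0.194162
λ_eff = λ(1 − P_K) = 31.73·(1 − 0.194162) = 31.73·0.805838 = 25.5692 /hr

Final: 25.5692 /hr


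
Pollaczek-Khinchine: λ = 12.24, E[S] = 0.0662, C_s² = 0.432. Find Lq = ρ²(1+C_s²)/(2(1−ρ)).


ρ = λ·E[S] = 12.24·0.0662 = 0.8103
Lq = ρ²(1+C_s²)/(2(1−ρ)) = 0.6566·(1+0.432)/(2·0.1897)
= 0.6566·1.4320/0.3794 = 2.47798

Final: 2.47798


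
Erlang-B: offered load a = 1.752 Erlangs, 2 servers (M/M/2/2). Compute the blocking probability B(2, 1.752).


B(c,a) = (a^c/c!) / Σ_{k=0}^{c} a^k/k!
a^2/2! = 1.534752
Σ terms (k=0..2): 1.00000 + 1.75200 + 1.53475 = 4.286752
B = 1.534752/4.286752 = 0.358022

Final: 0.358022


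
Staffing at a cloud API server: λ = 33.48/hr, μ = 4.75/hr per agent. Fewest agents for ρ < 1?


Stability requires cμ > λ ⇔ c > λ/μ.
λ/μ = 33.48/4.75 = 7.0484
Minimum integer c = ⌊7.0484⌋ + 1 = 8
Check: 8·4.75 = 38.00 > 33.48, while 7·4.75 = 33.25 ≤ 33.48

Final: 8 servers


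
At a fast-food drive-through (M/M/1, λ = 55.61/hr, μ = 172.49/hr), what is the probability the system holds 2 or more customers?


ρ = 55.61/172.49 = 0.3224
P(N ≥ n) = ρ^n = 0.3224^2 = 0.103939

Final: 0.103939


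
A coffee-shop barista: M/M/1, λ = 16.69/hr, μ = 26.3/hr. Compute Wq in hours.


ρ = 16.69/26.3 = 0.6346
Wq = ρ/(μ−λ) = 0.6346/(26.3 − 16.69) = 0.6346/9.61 = 0.06604 hr

Final: 0.06604 hr


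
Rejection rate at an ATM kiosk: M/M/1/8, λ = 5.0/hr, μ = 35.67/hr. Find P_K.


ρ = λ/μ = 5.0/35.67 = 0.1402
P_K = (1−ρ)ρ^K/(1−ρ^(K+1)) = (0.8598·0.0000001491)/(1 − 0.00000002089)
= 0.0000001282/1.000000 = 0.0000001282

Final: 0.0000001282


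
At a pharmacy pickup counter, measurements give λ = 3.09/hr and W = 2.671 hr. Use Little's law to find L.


L = λW = 3.09·2.671 = 8.2534

Final: 8.2534


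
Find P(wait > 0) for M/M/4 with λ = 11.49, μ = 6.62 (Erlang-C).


a = λ/μ = 1.7356; ρ = a/4 = 0.4339
P₀ = 0.172972 (from M/M/c formula)
C(c,a) = [a^c/(c!(1−ρ))]·P₀ = [9.07503/(24·0.5661)]·0.172972
= 0.66796·0.172972 = 0.115539

Final: 0.115539


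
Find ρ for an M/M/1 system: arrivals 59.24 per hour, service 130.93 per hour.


ρ = λ/μ = 59.24/130.93 = 0.4525

Final: 0.4525


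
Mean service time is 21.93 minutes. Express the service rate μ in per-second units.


μ = 1/(service time) in consistent units.
1 second = 0.0166667 min, so μ = 0.0166667/21.93 = 0.0007600 per second

Final: 0.0007600 /sec


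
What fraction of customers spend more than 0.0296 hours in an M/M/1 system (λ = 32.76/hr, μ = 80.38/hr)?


W ~ Exponential(μ−λ) for M/M/1.
μ − λ = 80.38 − 32.76 = 47.6200
P(W > t) = e^{−(μ−λ)t} = e^{−1.4096} = 0.244253

Final: 0.244253


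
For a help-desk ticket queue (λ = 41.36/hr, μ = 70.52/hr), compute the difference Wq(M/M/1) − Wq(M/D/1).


ρ = 41.36/70.52 = 0.5865
Wq(M/M/1) = ρ/(μ−λ) = 0.5865/29.16 = 0.02011 hr
Wq(M/D/1) = ρ/(2(μ−λ)) = 0.01006 hr
Savings = 0.02011 − 0.01006 = 0.01006 hr

Final: 0.01006 hr


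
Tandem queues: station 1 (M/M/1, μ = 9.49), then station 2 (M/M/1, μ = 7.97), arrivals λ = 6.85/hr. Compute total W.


Each node sees arrival rate λ = 6.85/hr (tandem ⇒ throughput preserved).
W₁ = 1/(μ₁−λ) = 1/(9.49−6.85) = 0.37879 hr
W₂ = 1/(μ₂−λ) = 1/(7.97−6.85) = 0.89286 hr
W_total = W₁ + W₂ = 0.37879 + 0.89286 = 1.27165 hr

Final: 1.27165 hr


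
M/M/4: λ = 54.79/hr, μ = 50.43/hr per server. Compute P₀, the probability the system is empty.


a = λ/μ = 54.79/50.43 = 1.0865; ρ = a/c = 0.2716
Σ_{k=0}^{3} a^k/k! (terms k=0..3) = 1.00000 + 1.08646 + 0.59019 + 0.21374 = 2.89039
Tail: a^4/(4!(1−ρ)) = 1.39332/(24·0.7284) = 0.07970
P₀ = 1/(2.89039 + 0.07970) = 1/2.97009 = 0.336690

Final: 0.336690


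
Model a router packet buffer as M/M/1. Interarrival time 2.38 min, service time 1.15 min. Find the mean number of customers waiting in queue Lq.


λ = 60/2.38 = 25.2101 /hr
μ = 60/1.15 = 52.1739 /hr
ρ = λ/μ = 25.2101/52.1739 = 0.4832
Lq = ρ²/(1−ρ) = 0.2335/0.5168 = 0.4518

Final: 0.4518


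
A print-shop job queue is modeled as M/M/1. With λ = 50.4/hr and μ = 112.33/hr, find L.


ρ = λ/μ = 50.4/112.33 = 0.4487
L = ρ/(1−ρ) = 0.4487/(1 − 0.4487) = 0.4487/0.5513 = 0.8138

Final: 0.8138


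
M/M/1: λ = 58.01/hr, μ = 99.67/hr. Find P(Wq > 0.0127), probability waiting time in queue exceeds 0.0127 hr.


ρ = 58.01/99.67 = 0.5820
P(Wq > t) = ρ·e^{−(μ−λ)t} = 0.5820·e^{−0.5291}
= 0.5820·0.589146 = 0.342895

Final: 0.342895


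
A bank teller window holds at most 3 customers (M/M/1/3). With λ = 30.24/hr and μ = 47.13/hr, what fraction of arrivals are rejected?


ρ = λ/μ = 30.24/47.13 = 0.6416
P_K = (1−ρ)ρ^K/(1−ρ^(K+1)) = (0.3584·0.264151)/(1 − 0.169487)
= 0.094664/0.830513 = 0.113983

Final: 0.113983


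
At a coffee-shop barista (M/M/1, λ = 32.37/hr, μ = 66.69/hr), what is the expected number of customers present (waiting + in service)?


ρ = λ/μ = 32.37/66.69 = 0.4854
L = ρ/(1−ρ) = 0.4854/(1 − 0.4854) = 0.4854/0.5146 = 0.9432

Final: 0.9432


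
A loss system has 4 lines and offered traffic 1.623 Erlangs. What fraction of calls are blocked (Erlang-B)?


B(c,a) = (a^c/c!) / Σ_{k=0}^{c} a^k/k!
a^4/4! = 0.289110
Σ terms (k=0..4): 1.00000 + 1.62300 + 1.31706 + 0.71253 + 0.28911 = 4.941706
B = 0.289110/4.941706 = 0.058504

Final: 0.058504


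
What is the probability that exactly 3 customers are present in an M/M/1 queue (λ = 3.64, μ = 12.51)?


ρ = 3.64/12.51 = 0.2910
P_n = (1−ρ)·ρ^n = (1 − 0.2910)·0.2910^3 = 0.7090·0.024634 = 0.017466

Final: 0.017466


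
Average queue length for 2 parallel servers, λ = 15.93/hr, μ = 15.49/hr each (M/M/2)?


a = λ/μ = 1.0284; ρ = a/2 = 0.5142
P₀ = 0.320827
Lq = P₀·a^c·ρ / (c!·(1−ρ)²) = 0.320827·1.05762·0.5142/(2·0.23600)
= 0.36965

Final: 0.36965


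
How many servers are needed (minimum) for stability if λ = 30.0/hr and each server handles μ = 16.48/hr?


Stability requires cμ > λ ⇔ c > λ/μ.
λ/μ = 30.0/16.48 = 1.8204
Minimum integer c = ⌊1.8204⌋ + 1 = 2
Check: 2·16.48 = 32.96 > 30.0, while 1·16.48 = 16.48 ≤ 30.0

Final: 2 servers


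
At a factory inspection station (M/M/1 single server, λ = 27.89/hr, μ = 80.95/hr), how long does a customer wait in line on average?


ρ = 27.89/80.95 = 0.3445
Wq = ρ/(μ−λ) = 0.3445/(80.95 − 27.89) = 0.3445/53.06 = 0.006493 hr

Final: 0.006493 hr


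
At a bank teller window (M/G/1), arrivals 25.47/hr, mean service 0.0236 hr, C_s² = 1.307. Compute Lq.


ρ = λ·E[S] = 25.47·0.0236 = 0.6011
Lq = ρ²(1+C_s²)/(2(1−ρ)) = 0.3613·(1+1.307)/(2·0.3989)
= 0.3613·2.3070/0.7978 = 1.04478

Final: 1.04478


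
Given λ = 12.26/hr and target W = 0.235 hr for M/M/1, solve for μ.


W = 1/(μ−λ) ⇒ μ − λ = 1/W = 1/0.235 = 4.2553
μ = λ + 1/W = 12.26 + 4.2553 = 16.5153 per hr

Final: 16.5153 /hr


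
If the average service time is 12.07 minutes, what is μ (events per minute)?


μ = 1/(service time) in consistent units.
1 minute = 1 min, so μ = 1/12.07 = 0.08285 per minute

Final: 0.08285 /min


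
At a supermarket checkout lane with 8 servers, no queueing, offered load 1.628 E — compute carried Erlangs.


B(8,1.628) = 0.0002403 (Erlang-B)
Carried load = a(1 − B) = 1.628·(1 − 0.0002403) = 1.628·0.999760 = 1.6276 E

Final: 1.6276 Erlangs


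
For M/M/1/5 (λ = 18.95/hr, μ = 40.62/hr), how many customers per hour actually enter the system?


ρ = 0.4665; P_K = (1−ρ)ρ^5/(1−ρ^6) = 0.011911
λ_eff = λ(1 − P_K) = 18.95·(1 − 0.011911) = 18.95·0.988089 = 18.7243 /hr

Final: 18.7243 /hr


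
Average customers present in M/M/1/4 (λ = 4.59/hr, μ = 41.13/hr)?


ρ = 4.59/41.13 = 0.1116
L = ρ[1 − (K+1)ρ^K + Kρ^(K+1)] / [(1−ρ)(1−ρ^(K+1))]
Numerator: 0.1116·(1 − 5·0.0001551 + 4·0.00001731) = 0.111519
Denominator: (0.8884)·(0.999983) = 0.888387
L = 0.111519/0.888387 = 0.1255

Final: 0.1255


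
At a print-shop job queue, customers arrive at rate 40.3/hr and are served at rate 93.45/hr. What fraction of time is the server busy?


ρ = λ/μ = 40.3/93.45 = 0.4312

Final: 0.4312


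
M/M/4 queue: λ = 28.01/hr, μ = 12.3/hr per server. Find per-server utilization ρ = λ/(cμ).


ρ = λ/(cμ) = 28.01/(4·12.3) = 28.01/49.20 = 0.5693

Final: 0.5693


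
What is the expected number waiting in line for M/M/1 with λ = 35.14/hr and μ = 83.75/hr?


ρ = 35.14/83.75 = 0.4196
Lq = ρ²/(1−ρ) = 0.1760/0.5804 = 0.3033

Final: 0.3033


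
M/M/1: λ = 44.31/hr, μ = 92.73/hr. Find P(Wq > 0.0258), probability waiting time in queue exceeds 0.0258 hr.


ρ = 44.31/92.73 = 0.4778
P(Wq > t) = ρ·e^{−(μ−λ)t} = 0.4778·e^{−1.2492}
= 0.4778·0.286724 = 0.137008

Final: 0.137008


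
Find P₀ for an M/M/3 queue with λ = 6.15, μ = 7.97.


a = λ/μ = 6.15/7.97 = 0.7716; ρ = a/c = 0.2572
Σ_{k=0}^{2} a^k/k! (terms k=0..2) = 1.00000 + 0.77164 + 0.29772 = 2.06936
Tail: a^3/(3!(1−ρ)) = 0.45946/(6·0.7428) = 0.10309
P₀ = 1/(2.06936 + 0.10309) = 1/2.17246 = 0.460309

Final: 0.460309


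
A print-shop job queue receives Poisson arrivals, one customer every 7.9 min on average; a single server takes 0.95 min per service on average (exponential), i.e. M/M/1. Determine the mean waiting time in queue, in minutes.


λ = 60/7.9 = 7.5949 /hr
μ = 60/0.95 = 63.1579 /hr
ρ = λ/μ = 7.5949/63.1579 = 0.1203
Wq = ρ/(μ−λ) = 0.1203/(63.1579−7.5949) = 0.002164 hr
In minutes: 0.002164·60 = 0.1299 min

Final: 0.1299 min


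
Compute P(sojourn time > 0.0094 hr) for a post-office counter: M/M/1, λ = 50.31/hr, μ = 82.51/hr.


W ~ Exponential(μ−λ) for M/M/1.
μ − λ = 82.51 − 50.31 = 32.2000
P(W > t) = e^{−(μ−λ)t} = e^{−0.3027} = 0.738835

Final: 0.738835


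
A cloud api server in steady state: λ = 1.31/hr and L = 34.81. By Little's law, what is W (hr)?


W = L/λ = 34.81/1.31 = 26.5725 hr

Final: 26.5725 hr


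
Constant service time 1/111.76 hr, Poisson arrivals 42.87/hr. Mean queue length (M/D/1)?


ρ = 42.87/111.76 = 0.3836
M/D/1: Lq = ρ²/(2(1−ρ)) = 0.1471/(2·0.6164) = 0.11935

Final: 0.11935


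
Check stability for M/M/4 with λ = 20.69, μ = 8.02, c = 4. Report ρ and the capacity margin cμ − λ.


Total capacity cμ = 4·8.02 = 32.08/hr
ρ = λ/(cμ) = 20.69/32.08 = 0.6450
Stable ⇔ ρ < 1: YES
Spare capacity = cμ − λ = 32.08 − 20.69 = 11.39/hr

Final: ρ = 0.6450; stable; margin = 11.39/hr


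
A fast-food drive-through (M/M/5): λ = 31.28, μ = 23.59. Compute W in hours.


a = 1.3260; ρ = 0.2652; P₀ = 0.265325
Lq = P₀·a^c·ρ/(c!(1−ρ)²) = 0.004452
Wq = Lq/λ = 0.004452/31.28 = 0.0001423 hr
W = Wq + 1/μ = 0.0001423 + 0.04239 = 0.04253 hr

Final: 0.04253 hr


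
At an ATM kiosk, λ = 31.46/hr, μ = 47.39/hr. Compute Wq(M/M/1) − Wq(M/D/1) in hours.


ρ = 31.46/47.39 = 0.6639
Wq(M/M/1) = ρ/(μ−λ) = 0.6639/15.93 = 0.04167 hr
Wq(M/D/1) = ρ/(2(μ−λ)) = 0.02084 hr
Savings = 0.04167 − 0.02084 = 0.02084 hr

Final: 0.02084 hr


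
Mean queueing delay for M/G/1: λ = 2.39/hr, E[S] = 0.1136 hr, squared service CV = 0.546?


ρ = λ·E[S] = 2.39·0.1136 = 0.2715
E[S²] = E[S]²(1+C_s²) = 0.1136²·(1+0.546) = 0.019951
Wq = λ·E[S²]/(2(1−ρ)) = 2.39·0.019951/(2·0.7285) = 0.03273 hr

Final: 0.03273 hr


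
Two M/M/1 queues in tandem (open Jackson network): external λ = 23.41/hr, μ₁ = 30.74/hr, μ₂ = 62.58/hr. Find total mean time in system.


Each node sees arrival rate λ = 23.41/hr (tandem ⇒ throughput preserved).
W₁ = 1/(μ₁−λ) = 1/(30.74−23.41) = 0.13643 hr
W₂ = 1/(μ₂−λ) = 1/(62.58−23.41) = 0.02553 hr
W_total = W₁ + W₂ = 0.13643 + 0.02553 = 0.16196 hr

Final: 0.16196 hr


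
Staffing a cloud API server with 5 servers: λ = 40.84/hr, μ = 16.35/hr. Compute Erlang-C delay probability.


a = λ/μ = 2.4979; ρ = a/5 = 0.4996
P₀ = 0.080281 (from M/M/c formula)
C(c,a) = [a^c/(c!(1−ρ))]·P₀ = [97.23887/(120·0.5004)]·0.080281
= 1.61926·0.080281 = 0.129995

Final: 0.129995


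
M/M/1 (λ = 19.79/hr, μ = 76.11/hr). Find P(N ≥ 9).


ρ = 19.79/76.11 = 0.2600
P(N ≥ n) = ρ^n = 0.2600^9 = 0.000005433

Final: 0.000005433


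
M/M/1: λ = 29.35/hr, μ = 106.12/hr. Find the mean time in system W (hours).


W = 1/(μ−λ) = 1/(106.12 − 29.35) = 1/76.77 = 0.01303 hr

Final: 0.01303 hr


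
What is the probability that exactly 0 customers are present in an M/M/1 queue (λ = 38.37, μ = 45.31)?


ρ = 38.37/45.31 = 0.8468
P_n = (1−ρ)·ρ^n = (1 − 0.8468)·0.8468^0 = 0.1532·1.000000 = 0.153167

Final: 0.153167


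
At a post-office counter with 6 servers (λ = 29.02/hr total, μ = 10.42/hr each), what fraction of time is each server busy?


ρ = λ/(cμ) = 29.02/(6·10.42) = 29.02/62.52 = 0.4642

Final: 0.4642


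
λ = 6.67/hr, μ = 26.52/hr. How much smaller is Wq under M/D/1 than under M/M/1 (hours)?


ρ = 6.67/26.52 = 0.2515
Wq(M/M/1) = ρ/(μ−λ) = 0.2515/19.85 = 0.01267 hr
Wq(M/D/1) = ρ/(2(μ−λ)) = 0.006335 hr
Savings = 0.01267 − 0.006335 = 0.006335 hr

Final: 0.006335 hr


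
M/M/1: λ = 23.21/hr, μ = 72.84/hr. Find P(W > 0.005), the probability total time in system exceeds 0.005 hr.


W ~ Exponential(μ−λ) for M/M/1.
μ − λ = 72.84 − 23.21 = 49.6300
P(W > t) = e^{−(μ−λ)t} = e^{−0.2482} = 0.780243

Final: 0.780243


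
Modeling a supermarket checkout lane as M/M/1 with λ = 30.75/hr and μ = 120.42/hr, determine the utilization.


ρ = λ/μ = 30.75/120.42 = 0.2554

Final: 0.2554


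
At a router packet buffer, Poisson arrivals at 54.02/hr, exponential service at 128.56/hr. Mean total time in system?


W = 1/(μ−λ) = 1/(128.56 − 54.02) = 1/74.54 = 0.01342 hr

Final: 0.01342 hr


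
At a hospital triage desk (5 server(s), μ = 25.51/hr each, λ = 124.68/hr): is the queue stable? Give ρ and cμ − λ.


Total capacity cμ = 5·25.51 = 127.55/hr
ρ = λ/(cμ) = 124.68/127.55 = 0.9775
Stable ⇔ ρ < 1: YES
Spare capacity = cμ − λ = 127.55 − 124.68 = 2.87/hr

Final: ρ = 0.9775; stable; margin = 2.87/hr


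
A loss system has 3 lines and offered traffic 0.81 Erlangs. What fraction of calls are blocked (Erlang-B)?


B(c,a) = (a^c/c!) / Σ_{k=0}^{c} a^k/k!
a^3/3! = 0.088574
Σ terms (k=0..3): 1.00000 + 0.81000 + 0.32805 + 0.08857 = 2.226624
B = 0.088574/2.226624 = 0.039779

Final: 0.039779


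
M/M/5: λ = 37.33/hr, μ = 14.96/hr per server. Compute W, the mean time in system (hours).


a = 2.4953; ρ = 0.4991; P₀ = 0.080495
Lq = P₀·a^c·ρ/(c!(1−ρ)²) = 0.12907
Wq = Lq/λ = 0.12907/37.33 = 0.003457 hr
W = Wq + 1/μ = 0.003457 + 0.06684 = 0.07030 hr

Final: 0.07030 hr


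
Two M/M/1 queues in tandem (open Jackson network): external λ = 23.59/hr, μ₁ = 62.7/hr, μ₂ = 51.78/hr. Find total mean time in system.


Each node sees arrival rate λ = 23.59/hr (tandem ⇒ throughput preserved).
W₁ = 1/(μ₁−λ) = 1/(62.7−23.59) = 0.02557 hr
W₂ = 1/(μ₂−λ) = 1/(51.78−23.59) = 0.03547 hr
W_total = W₁ + W₂ = 0.02557 + 0.03547 = 0.06104 hr

Final: 0.06104 hr


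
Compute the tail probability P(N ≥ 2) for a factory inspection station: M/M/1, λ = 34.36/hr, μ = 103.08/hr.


ρ = 34.36/103.08 = 0.3333
P(N ≥ n) = ρ^n = 0.3333^2 = 0.111111

Final: 0.111111


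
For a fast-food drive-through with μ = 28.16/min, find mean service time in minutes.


Mean service time = 1/μ = 1/28.16 minute = 0.03551 minute
In minutes: 0.03551 × 1 = 0.03551 min

Final: 0.03551 min


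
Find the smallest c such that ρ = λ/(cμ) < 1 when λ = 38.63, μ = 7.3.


Stability requires cμ > λ ⇔ c > λ/μ.
λ/μ = 38.63/7.3 = 5.2918
Minimum integer c = ⌊5.2918⌋ + 1 = 6
Check: 6·7.3 = 43.80 > 38.63, while 5·7.3 = 36.50 ≤ 38.63

Final: 6 servers


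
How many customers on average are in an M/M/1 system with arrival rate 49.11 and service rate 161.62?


ρ = λ/μ = 49.11/161.62 = 0.3039
L = ρ/(1−ρ) = 0.3039/(1 − 0.3039) = 0.3039/0.6961 = 0.4365

Final: 0.4365


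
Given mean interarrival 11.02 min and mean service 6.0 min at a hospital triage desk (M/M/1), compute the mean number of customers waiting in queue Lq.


λ = 60/11.02 = 5.4446 /hr
μ = 60/6.0 = 10.0000 /hr
ρ = λ/μ = 5.4446/10.0000 = 0.5445
Lq = ρ²/(1−ρ) = 0.2964/0.4555 = 0.6508

Final: 0.6508


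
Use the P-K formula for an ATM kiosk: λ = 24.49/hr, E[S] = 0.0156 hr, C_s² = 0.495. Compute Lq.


ρ = λ·E[S] = 24.49·0.0156 = 0.3820
Lq = ρ²(1+C_s²)/(2(1−ρ)) = 0.1460·(1+0.495)/(2·0.6180)
= 0.1460·1.4950/1.2359 = 0.17656

Final: 0.17656


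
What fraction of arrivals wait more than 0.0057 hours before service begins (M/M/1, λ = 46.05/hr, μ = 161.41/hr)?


ρ = 46.05/161.41 = 0.2853
P(Wq > t) = ρ·e^{−(μ−λ)t} = 0.2853·e^{−0.6576}
= 0.2853·0.518118 = 0.147818

Final: 0.147818


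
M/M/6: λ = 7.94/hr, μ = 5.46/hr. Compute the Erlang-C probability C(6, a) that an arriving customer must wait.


a = λ/μ = 1.4542; ρ = a/6 = 0.2424
P₀ = 0.233536 (from M/M/c formula)
C(c,a) = [a^c/(c!(1−ρ))]·P₀ = [9.45730/(720·0.7576)]·0.233536
= 0.01734·0.233536 = 0.004049

Final: 0.004049


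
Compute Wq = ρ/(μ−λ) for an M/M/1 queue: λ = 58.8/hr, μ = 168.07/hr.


ρ = 58.8/168.07 = 0.3499
Wq = ρ/(μ−λ) = 0.3499/(168.07 − 58.8) = 0.3499/109.27 = 0.003202 hr

Final: 0.003202 hr


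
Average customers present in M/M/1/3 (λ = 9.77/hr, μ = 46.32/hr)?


ρ = 9.77/46.32 = 0.2109
L = ρ[1 − (K+1)ρ^K + Kρ^(K+1)] / [(1−ρ)(1−ρ^(K+1))]
Numerator: 0.2109·(1 − 4·0.009384 + 3·0.001979) = 0.204259
Denominator: (0.7891)·(0.998021) = 0.787514
L = 0.204259/0.787514 = 0.2594

Final: 0.2594


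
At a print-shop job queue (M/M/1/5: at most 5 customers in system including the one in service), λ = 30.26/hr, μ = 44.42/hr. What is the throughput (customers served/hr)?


ρ = 0.6812; P_K = (1−ρ)ρ^5/(1−ρ^6) = 0.051960
λ_eff = λ(1 − P_K) = 30.26·(1 − 0.051960) = 30.26·0.948040 = 28.6877 /hr

Final: 28.6877 /hr


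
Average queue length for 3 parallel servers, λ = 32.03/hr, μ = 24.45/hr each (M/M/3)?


a = λ/μ = 1.3100; ρ = a/3 = 0.4367
P₀ = 0.260875
Lq = P₀·a^c·ρ / (c!·(1−ρ)²) = 0.260875·2.24820·0.4367/(6·0.31734)
= 0.13451

Final: 0.13451


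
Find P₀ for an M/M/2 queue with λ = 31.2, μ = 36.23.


a = λ/μ = 31.2/36.23 = 0.8612; ρ = a/c = 0.4306
Σ_{k=0}^{1} a^k/k! (terms k=0..1) = 1.00000 + 0.86116 = 1.86116
Tail: a^2/(2!(1−ρ)) = 0.74160/(2·0.5694) = 0.65120
P₀ = 1/(1.86116 + 0.65120) = 1/2.51236 = 0.398032

Final: 0.398032


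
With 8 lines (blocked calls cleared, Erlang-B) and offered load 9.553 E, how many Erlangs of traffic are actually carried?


B(8,9.553) = 0.316925 (Erlang-B)
Carried load = a(1 − B) = 9.553·(1 − 0.316925) = 9.553·0.683075 = 6.5254 E

Final: 6.5254 Erlangs


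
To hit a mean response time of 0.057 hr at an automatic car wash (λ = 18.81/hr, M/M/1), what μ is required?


W = 1/(μ−λ) ⇒ μ − λ = 1/W = 1/0.057 = 17.5439
μ = λ + 1/W = 18.81 + 17.5439 = 36.3539 per hr

Final: 36.3539 /hr


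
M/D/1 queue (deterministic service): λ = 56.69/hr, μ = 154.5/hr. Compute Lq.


ρ = 56.69/154.5 = 0.3669
M/D/1: Lq = ρ²/(2(1−ρ)) = 0.1346/(2·0.6331) = 0.10633

Final: 0.10633


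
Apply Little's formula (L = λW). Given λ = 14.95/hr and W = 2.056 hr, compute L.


L = λW = 14.95·2.056 = 30.7372

Final: 30.7372


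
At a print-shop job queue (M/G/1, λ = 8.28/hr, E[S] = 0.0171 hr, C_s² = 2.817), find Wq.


ρ = λ·E[S] = 8.28·0.0171 = 0.1416
E[S²] = E[S]²(1+C_s²) = 0.0171²·(1+2.817) = 0.001116
Wq = λ·E[S²]/(2(1−ρ)) = 8.28·0.001116/(2·0.8584) = 0.005383 hr

Final: 0.005383 hr


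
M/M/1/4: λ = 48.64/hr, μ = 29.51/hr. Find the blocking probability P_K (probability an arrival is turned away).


ρ = λ/μ = 48.64/29.51 = 1.6483
P_K = (1−ρ)ρ^K/(1−ρ^(K+1)) = (-0.6483·7.380698)/(1 − 12.165271)
= -4.784573/-11.165271 = 0.428523

Final: 0.428523


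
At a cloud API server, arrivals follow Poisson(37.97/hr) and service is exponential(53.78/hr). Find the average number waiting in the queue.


ρ = 37.97/53.78 = 0.7060
Lq = ρ²/(1−ρ) = 0.4985/0.2940 = 1.6956

Final: 1.6956


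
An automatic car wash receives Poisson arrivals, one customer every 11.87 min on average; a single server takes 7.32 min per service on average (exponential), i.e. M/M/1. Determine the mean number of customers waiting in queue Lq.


λ = 60/11.87 = 5.0548 /hr
μ = 60/7.32 = 8.1967 /hr
ρ = λ/μ = 5.0548/8.1967 = 0.6167
Lq = ρ²/(1−ρ) = 0.3803/0.3833 = 0.9921

Final: 0.9921


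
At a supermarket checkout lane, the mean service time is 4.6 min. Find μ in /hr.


μ = 1/(service time) in consistent units.
1 hour = 60 min, so μ = 60/4.6 = 13.0435 per hour

Final: 13.0435 /hr


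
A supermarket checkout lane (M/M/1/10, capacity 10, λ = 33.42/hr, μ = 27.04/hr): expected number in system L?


ρ = 33.42/27.04 = 1.2359
L = ρ[1 − (K+1)ρ^K + Kρ^(K+1)] / [(1−ρ)(1−ρ^(K+1))]
Numerator: 1.2359·(1 − 11·8.317591 + 10·10.280100) = 15.211408
Denominator: (-0.2359)·(-9.280100) = 2.189609
L = 15.211408/2.189609 = 6.9471

Final: 6.9471


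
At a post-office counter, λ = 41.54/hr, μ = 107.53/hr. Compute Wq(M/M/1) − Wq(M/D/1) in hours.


ρ = 41.54/107.53 = 0.3863
Wq(M/M/1) = ρ/(μ−λ) = 0.3863/65.99 = 0.005854 hr
Wq(M/D/1) = ρ/(2(μ−λ)) = 0.002927 hr
Savings = 0.005854 − 0.002927 = 0.002927 hr

Final: 0.002927 hr


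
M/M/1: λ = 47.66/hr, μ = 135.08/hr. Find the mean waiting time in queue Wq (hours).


ρ = 47.66/135.08 = 0.3528
Wq = ρ/(μ−λ) = 0.3528/(135.08 − 47.66) = 0.3528/87.42 = 0.004036 hr

Final: 0.004036 hr


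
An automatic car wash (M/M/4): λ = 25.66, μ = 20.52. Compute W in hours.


a = 1.2505; ρ = 0.3126; P₀ = 0.285187
Lq = P₀·a^c·ρ/(c!(1−ρ)²) = 0.01922
Wq = Lq/λ = 0.01922/25.66 = 0.0007492 hr
W = Wq + 1/μ = 0.0007492 + 0.04873 = 0.04948 hr

Final: 0.04948 hr
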